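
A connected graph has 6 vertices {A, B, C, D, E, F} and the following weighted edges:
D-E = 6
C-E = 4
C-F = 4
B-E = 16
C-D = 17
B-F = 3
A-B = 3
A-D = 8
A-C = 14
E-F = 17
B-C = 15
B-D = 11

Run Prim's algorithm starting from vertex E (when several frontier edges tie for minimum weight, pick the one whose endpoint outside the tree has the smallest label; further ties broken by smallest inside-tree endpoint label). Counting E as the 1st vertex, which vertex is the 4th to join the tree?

B

Prim's algorithm from E:
Step 1: frontier [C-E 4, D-E 6, B-E 16, E-F 17] → take C-E (4); add C.
Step 2: frontier [C-F 4, A-C 14, B-C 15, C-D 17, D-E 6, B-E 16, E-F 17] → take C-F (4); add F.
Step 3: frontier [A-C 14, B-C 15, C-D 17, D-E 6, B-E 16, B-F 3] → take B-F (3); add B.
Step 4: frontier [A-B 3, B-D 11, A-C 14, C-D 17, D-E 6] → take A-B (3); add A.
Step 5: frontier [A-D 8, B-D 11, C-D 17, D-E 6] → take D-E (6); add D.
Vertex order: E, C, F, B, A, D. The 4th vertex is B.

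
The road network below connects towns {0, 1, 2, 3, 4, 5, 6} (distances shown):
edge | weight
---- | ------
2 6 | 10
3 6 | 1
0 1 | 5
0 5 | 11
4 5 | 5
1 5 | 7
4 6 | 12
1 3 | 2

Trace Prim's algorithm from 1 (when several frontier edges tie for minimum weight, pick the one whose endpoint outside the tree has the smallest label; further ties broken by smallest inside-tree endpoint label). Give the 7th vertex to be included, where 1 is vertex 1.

Prim, starting at 1.
Step 1: cheapest edge leaving the tree is 1 3 (2); add 3.
Step 2: cheapest edge leaving the tree is 3 6 (1); add 6.
Step 3: cheapest edge leaving the tree is 0 1 (5); add 0.
Step 4: cheapest edge leaving the tree is 1 5 (7); add 5.
Step 5: cheapest edge leaving the tree is 4 5 (5); add 4.
Step 6: cheapest edge leaving the tree is 2 6 (10); add 2.
Vertex order: 1, 3, 6, 0, 5, 4, 2. The 7th vertex is 2.

2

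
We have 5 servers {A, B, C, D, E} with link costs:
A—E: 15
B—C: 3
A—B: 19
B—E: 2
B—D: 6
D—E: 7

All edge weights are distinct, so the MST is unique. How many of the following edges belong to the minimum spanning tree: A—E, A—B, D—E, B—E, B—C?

3

Kruskal: consider edges lightest-first.
B—E (2): add. Components now {A} {B,E} {C} {D}
B—C (3): add. Components now {A} {B,C,E} {D}
B—D (6): add. Components now {A} {B,C,D,E}
D—E (7): skip — D and E already connected.
A—E (15): add. Components now {A,B,C,D,E}
MST edge set: {B—E, B—C, B—D, A—E}.
Of the listed edges, {A—E, B—E, B—C} are in the MST → 3.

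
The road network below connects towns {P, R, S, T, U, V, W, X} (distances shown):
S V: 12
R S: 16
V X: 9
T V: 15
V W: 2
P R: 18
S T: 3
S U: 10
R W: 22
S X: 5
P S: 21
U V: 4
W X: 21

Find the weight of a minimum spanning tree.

57

Kruskal's algorithm — process edges by increasing weight (ties by edge label):
V W (2): add — endpoints in different components.
S T (3): add — endpoints in different components.
U V (4): add — endpoints in different components.
S X (5): add — endpoints in different components.
V X (9): add — endpoints in different components.
S U (10): skip — U and S already connected.
S V (12): skip — V and S already connected.
T V (15): skip — T and V already connected.
R S (16): add — endpoints in different components.
P R (18): add — endpoints in different components.
MST edges: V W, S T, U V, S X, V X, R S, P R; total weight 2+3+4+5+9+16+18 = 57.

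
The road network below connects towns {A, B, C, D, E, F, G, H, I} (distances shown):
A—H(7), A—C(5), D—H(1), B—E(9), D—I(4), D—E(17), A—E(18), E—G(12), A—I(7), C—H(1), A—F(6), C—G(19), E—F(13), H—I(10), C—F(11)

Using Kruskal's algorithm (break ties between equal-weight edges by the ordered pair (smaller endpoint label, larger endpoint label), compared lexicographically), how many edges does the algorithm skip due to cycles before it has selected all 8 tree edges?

4

Sort edges by weight, then run Kruskal:
C—H (1): add — endpoints in different components.
D—H (1): add — endpoints in different components.
D—I (4): add — endpoints in different components.
A—C (5): add — endpoints in different components.
A—F (6): add — endpoints in different components.
A—H (7): skip — A and H already connected.
A—I (7): skip — A and I already connected.
B—E (9): add — endpoints in different components.
H—I (10): skip — H and I already connected.
C—F (11): skip — C and F already connected.
E—G (12): add — endpoints in different components.
E—F (13): add — endpoints in different components.
Edges rejected before the tree was complete: 4.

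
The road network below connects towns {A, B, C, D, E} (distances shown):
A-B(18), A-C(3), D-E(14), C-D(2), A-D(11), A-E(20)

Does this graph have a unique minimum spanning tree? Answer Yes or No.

Yes

Sort edges by weight, then run Kruskal:
C-D (2): add — endpoints in different components.
A-C (3): add — endpoints in different components.
A-D (11): skip — A and D already connected.
D-E (14): add — endpoints in different components.
A-B (18): add — endpoints in different components.
Every non-tree edge has weight strictly greater than the heaviest edge on the tree path between its endpoints, so the MST is unique.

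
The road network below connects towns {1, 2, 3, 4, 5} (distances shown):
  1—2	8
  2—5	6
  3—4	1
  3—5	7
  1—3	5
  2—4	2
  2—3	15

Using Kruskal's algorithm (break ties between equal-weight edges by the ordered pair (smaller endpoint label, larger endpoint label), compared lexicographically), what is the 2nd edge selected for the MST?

Kruskal's algorithm — process edges by increasing weight (ties by edge label):
3—4 (1): add. Components now {1} {2} {3,4} {5}
2—4 (2): add. Components now {1} {2,3,4} {5}
1—3 (5): add. Components now {1,2,3,4} {5}
2—5 (6): add. Components now {1,2,3,4,5}
The 2nd edge added is 2—4.

2-4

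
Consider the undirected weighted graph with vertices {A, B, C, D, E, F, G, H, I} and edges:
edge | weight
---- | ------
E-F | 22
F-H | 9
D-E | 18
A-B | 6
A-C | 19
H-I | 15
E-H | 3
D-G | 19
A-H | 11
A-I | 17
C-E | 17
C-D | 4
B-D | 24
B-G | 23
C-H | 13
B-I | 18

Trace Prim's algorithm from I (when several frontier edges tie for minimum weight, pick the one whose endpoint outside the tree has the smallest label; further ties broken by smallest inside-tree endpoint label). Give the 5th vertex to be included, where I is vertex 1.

A

Prim's algorithm from I:
Step 1: cheapest edge leaving the tree is H-I (15); add H.
Step 2: cheapest edge leaving the tree is E-H (3); add E.
Step 3: cheapest edge leaving the tree is F-H (9); add F.
Step 4: cheapest edge leaving the tree is A-H (11); add A.
Step 5: cheapest edge leaving the tree is A-B (6); add B.
Step 6: cheapest edge leaving the tree is C-H (13); add C.
Step 7: cheapest edge leaving the tree is C-D (4); add D.
Step 8: cheapest edge leaving the tree is D-G (19); add G.
Vertex order: I, H, E, F, A, B, C, D, G. The 5th vertex is A.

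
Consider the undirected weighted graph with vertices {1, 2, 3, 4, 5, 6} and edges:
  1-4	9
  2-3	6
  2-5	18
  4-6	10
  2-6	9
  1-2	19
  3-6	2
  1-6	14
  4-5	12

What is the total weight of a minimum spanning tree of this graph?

Kruskal: consider edges lightest-first.
3-6 (2): add — endpoints in different components.
2-3 (6): add — endpoints in different components.
1-4 (9): add — endpoints in different components.
2-6 (9): skip — 2 and 6 already connected.
4-6 (10): add — endpoints in different components.
4-5 (12): add — endpoints in different components.
MST edges: 3-6, 2-3, 1-4, 4-6, 4-5; total weight 2+6+9+10+12 = 39.

39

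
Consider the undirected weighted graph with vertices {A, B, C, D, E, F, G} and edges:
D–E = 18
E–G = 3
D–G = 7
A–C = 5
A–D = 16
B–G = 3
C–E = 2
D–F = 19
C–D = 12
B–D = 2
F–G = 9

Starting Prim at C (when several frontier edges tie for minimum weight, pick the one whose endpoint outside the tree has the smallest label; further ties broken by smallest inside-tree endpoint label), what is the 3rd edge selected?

Prim, starting at C.
Step 1: cheapest edge leaving the tree is C–E (2); add E.
Step 2: cheapest edge leaving the tree is E–G (3); add G.
Step 3: cheapest edge leaving the tree is B–G (3); add B.
Step 4: cheapest edge leaving the tree is B–D (2); add D.
Step 5: cheapest edge leaving the tree is A–C (5); add A.
Step 6: cheapest edge leaving the tree is F–G (9); add F.
The 3rd edge added is B–G.

B-G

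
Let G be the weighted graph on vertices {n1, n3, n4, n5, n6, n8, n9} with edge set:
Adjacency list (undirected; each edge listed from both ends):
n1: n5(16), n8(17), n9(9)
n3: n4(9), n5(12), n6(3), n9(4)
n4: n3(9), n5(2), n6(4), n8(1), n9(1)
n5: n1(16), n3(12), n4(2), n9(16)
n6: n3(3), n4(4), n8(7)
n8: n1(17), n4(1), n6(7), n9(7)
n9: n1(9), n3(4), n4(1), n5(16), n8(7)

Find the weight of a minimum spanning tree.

20

Prim, starting at n8.
Step 1: frontier [n4–n8 1, n6–n8 7, n8–n9 7, n1–n8 17] → take n4–n8 (1); add n4.
Step 2: frontier [n4–n9 1, n4–n5 2, n4–n6 4, n3–n4 9, n6–n8 7, n8–n9 7, n1–n8 17] → take n4–n9 (1); add n9.
Step 3: frontier [n4–n5 2, n4–n6 4, n3–n4 9, n6–n8 7, n1–n8 17, n3–n9 4, n1–n9 9, n5–n9 16] → take n4–n5 (2); add n5.
Step 4: frontier [n4–n6 4, n3–n4 9, n3–n5 12, n1–n5 16, n6–n8 7, n1–n8 17, n3–n9 4, n1–n9 9] → take n3–n9 (4); add n3.
Step 5: frontier [n3–n6 3, n4–n6 4, n1–n5 16, n6–n8 7, n1–n8 17, n1–n9 9] → take n3–n6 (3); add n6.
Step 6: frontier [n1–n5 16, n1–n8 17, n1–n9 9] → take n1–n9 (9); add n1.
MST edges: n4–n8, n4–n9, n4–n5, n3–n9, n3–n6, n1–n9; total weight 1+1+2+4+3+9 = 20.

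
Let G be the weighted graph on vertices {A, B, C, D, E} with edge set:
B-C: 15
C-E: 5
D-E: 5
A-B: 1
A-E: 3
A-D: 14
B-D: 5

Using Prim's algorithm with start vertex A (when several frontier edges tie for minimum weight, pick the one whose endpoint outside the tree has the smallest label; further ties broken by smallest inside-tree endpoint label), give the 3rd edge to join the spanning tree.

C-E

Prim's algorithm from A:
Step 1: frontier [A-B 1, A-E 3, A-D 14] → take A-B (1); add B.
Step 2: frontier [A-E 3, A-D 14, B-D 5, B-C 15] → take A-E (3); add E.
Step 3: frontier [A-D 14, B-D 5, B-C 15, C-E 5, D-E 5] → take C-E (5); add C.
Step 4: frontier [A-D 14, B-D 5, D-E 5] → take B-D (5); add D.
The 3rd edge added is C-E.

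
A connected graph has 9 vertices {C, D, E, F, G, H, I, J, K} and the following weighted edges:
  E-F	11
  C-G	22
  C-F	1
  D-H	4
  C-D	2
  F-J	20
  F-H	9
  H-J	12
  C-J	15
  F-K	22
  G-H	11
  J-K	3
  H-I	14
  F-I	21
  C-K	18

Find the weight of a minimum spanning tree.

Kruskal: consider edges lightest-first.
C-F (1): add — endpoints in different components.
C-D (2): add — endpoints in different components.
J-K (3): add — endpoints in different components.
D-H (4): add — endpoints in different components.
F-H (9): skip — F and H already connected.
E-F (11): add — endpoints in different components.
G-H (11): add — endpoints in different components.
H-J (12): add — endpoints in different components.
H-I (14): add — endpoints in different components.
MST edges: C-F, C-D, J-K, D-H, E-F, G-H, H-J, H-I; total weight 1+2+3+4+11+11+12+14 = 58.

58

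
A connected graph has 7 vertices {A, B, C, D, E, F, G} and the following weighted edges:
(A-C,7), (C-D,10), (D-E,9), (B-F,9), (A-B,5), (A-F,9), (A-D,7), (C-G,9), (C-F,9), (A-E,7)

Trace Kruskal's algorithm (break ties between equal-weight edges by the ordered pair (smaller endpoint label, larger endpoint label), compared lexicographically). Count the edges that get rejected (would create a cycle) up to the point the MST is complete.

2

Sort edges by weight, then run Kruskal:
A-B (5): add. Components now {A,B} {C} {D} {E} {F} {G}
A-C (7): add. Components now {A,B,C} {D} {E} {F} {G}
A-D (7): add. Components now {A,B,C,D} {E} {F} {G}
A-E (7): add. Components now {A,B,C,D,E} {F} {G}
A-F (9): add. Components now {A,B,C,D,E,F} {G}
B-F (9): skip — B and F already connected.
C-F (9): skip — C and F already connected.
C-G (9): add. Components now {A,B,C,D,E,F,G}
Edges rejected before the tree was complete: 2.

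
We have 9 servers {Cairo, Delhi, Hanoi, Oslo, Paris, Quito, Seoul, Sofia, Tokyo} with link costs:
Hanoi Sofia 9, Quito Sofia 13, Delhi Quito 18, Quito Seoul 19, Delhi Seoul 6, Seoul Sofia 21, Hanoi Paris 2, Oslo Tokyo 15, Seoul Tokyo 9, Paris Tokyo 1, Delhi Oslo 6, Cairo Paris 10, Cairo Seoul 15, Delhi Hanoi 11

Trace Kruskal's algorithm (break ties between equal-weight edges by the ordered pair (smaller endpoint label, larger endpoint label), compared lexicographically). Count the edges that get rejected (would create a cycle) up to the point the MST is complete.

1

Sort edges by weight, then run Kruskal:
Paris Tokyo (1): add — endpoints in different components.
Hanoi Paris (2): add — endpoints in different components.
Delhi Oslo (6): add — endpoints in different components.
Delhi Seoul (6): add — endpoints in different components.
Hanoi Sofia (9): add — endpoints in different components.
Seoul Tokyo (9): add — endpoints in different components.
Cairo Paris (10): add — endpoints in different components.
Delhi Hanoi (11): skip — Delhi and Hanoi already connected.
Quito Sofia (13): add — endpoints in different components.
Edges rejected before the tree was complete: 1.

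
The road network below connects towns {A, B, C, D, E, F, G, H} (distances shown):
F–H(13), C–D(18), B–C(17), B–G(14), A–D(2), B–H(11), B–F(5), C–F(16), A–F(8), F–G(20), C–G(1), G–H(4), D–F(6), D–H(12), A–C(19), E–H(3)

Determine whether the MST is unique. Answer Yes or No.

Yes

Kruskal's algorithm — process edges by increasing weight (ties by edge label):
C–G (1): add — endpoints in different components.
A–D (2): add — endpoints in different components.
E–H (3): add — endpoints in different components.
G–H (4): add — endpoints in different components.
B–F (5): add — endpoints in different components.
D–F (6): add — endpoints in different components.
A–F (8): skip — A and F already connected.
B–H (11): add — endpoints in different components.
Every non-tree edge has weight strictly greater than the heaviest edge on the tree path between its endpoints, so the MST is unique.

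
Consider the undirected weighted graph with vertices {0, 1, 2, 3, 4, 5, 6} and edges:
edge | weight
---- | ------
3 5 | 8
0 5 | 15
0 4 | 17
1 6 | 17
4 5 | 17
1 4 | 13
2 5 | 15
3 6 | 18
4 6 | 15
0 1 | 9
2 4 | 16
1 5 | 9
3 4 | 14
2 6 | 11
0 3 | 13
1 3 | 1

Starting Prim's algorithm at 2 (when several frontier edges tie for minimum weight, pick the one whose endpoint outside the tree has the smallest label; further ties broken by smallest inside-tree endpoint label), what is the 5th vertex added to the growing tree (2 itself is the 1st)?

3

Prim, starting at 2.
Step 1: cheapest edge leaving the tree is 2 6 (11); add 6.
Step 2: cheapest edge leaving the tree is 4 6 (15); add 4.
Step 3: cheapest edge leaving the tree is 1 4 (13); add 1.
Step 4: cheapest edge leaving the tree is 1 3 (1); add 3.
Step 5: cheapest edge leaving the tree is 3 5 (8); add 5.
Step 6: cheapest edge leaving the tree is 0 1 (9); add 0.
Vertex order: 2, 6, 4, 1, 3, 5, 0. The 5th vertex is 3.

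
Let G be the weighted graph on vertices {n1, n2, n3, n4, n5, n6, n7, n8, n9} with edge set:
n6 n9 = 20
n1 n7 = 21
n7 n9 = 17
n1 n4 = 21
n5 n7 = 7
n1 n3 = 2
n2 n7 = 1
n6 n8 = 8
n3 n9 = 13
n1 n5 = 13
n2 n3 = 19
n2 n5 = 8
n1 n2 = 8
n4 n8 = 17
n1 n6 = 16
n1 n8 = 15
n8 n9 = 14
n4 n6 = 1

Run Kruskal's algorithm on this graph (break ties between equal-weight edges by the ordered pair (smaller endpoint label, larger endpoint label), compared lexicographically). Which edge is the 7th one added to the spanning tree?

n3-n9

Kruskal's algorithm — process edges by increasing weight (ties by edge label):
n2 n7 (1): add — endpoints in different components.
n4 n6 (1): add — endpoints in different components.
n1 n3 (2): add — endpoints in different components.
n5 n7 (7): add — endpoints in different components.
n1 n2 (8): add — endpoints in different components.
n2 n5 (8): skip — n5 and n2 already connected.
n6 n8 (8): add — endpoints in different components.
n1 n5 (13): skip — n5 and n1 already connected.
n3 n9 (13): add — endpoints in different components.
n8 n9 (14): add — endpoints in different components.
The 7th edge added is n3 n9.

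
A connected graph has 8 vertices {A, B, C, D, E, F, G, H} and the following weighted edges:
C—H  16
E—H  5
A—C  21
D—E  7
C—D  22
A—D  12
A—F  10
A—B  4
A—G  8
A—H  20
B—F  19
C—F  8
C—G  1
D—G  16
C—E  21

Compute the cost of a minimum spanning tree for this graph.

45

Kruskal's algorithm — process edges by increasing weight (ties by edge label):
C—G (1): add — endpoints in different components.
A—B (4): add — endpoints in different components.
E—H (5): add — endpoints in different components.
D—E (7): add — endpoints in different components.
A—G (8): add — endpoints in different components.
C—F (8): add — endpoints in different components.
A—F (10): skip — A and F already connected.
A—D (12): add — endpoints in different components.
MST edges: C—G, A—B, E—H, D—E, A—G, C—F, A—D; total weight 1+4+5+7+8+8+12 = 45.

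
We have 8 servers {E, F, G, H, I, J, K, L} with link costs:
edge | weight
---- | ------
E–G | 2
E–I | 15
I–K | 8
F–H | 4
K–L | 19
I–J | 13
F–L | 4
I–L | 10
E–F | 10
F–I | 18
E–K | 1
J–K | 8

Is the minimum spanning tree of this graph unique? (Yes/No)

Sort edges by weight, then run Kruskal:
E–K (1): add — endpoints in different components.
E–G (2): add — endpoints in different components.
F–H (4): add — endpoints in different components.
F–L (4): add — endpoints in different components.
I–K (8): add — endpoints in different components.
J–K (8): add — endpoints in different components.
E–F (10): add — endpoints in different components.
Non-tree edge I–L has weight 10, equal to the heaviest edge on its tree cycle — swapping gives another MST of the same weight. Not unique.

No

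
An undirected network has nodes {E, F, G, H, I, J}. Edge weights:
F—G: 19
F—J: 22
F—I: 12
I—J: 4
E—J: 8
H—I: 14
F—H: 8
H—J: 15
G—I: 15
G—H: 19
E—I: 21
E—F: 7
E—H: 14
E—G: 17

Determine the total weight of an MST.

42

Sort edges by weight, then run Kruskal:
I—J (4): add — endpoints in different components.
E—F (7): add — endpoints in different components.
E—J (8): add — endpoints in different components.
F—H (8): add — endpoints in different components.
F—I (12): skip — F and I already connected.
E—H (14): skip — E and H already connected.
H—I (14): skip — H and I already connected.
G—I (15): add — endpoints in different components.
MST edges: I—J, E—F, E—J, F—H, G—I; total weight 4+7+8+8+15 = 42.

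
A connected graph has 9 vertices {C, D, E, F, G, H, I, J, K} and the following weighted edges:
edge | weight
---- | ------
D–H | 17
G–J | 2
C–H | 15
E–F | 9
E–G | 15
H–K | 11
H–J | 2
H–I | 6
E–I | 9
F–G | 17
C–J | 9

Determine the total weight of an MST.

65

Kruskal: consider edges lightest-first.
G–J (2): add — endpoints in different components.
H–J (2): add — endpoints in different components.
H–I (6): add — endpoints in different components.
C–J (9): add — endpoints in different components.
E–F (9): add — endpoints in different components.
E–I (9): add — endpoints in different components.
H–K (11): add — endpoints in different components.
C–H (15): skip — C and H already connected.
E–G (15): skip — E and G already connected.
D–H (17): add — endpoints in different components.
MST edges: G–J, H–J, H–I, C–J, E–F, E–I, H–K, D–H; total weight 2+2+6+9+9+9+11+17 = 65.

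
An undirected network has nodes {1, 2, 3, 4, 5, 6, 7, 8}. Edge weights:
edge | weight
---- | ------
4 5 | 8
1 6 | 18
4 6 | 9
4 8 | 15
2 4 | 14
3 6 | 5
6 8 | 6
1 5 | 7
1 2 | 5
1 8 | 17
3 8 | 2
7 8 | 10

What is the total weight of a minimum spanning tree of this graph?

Sort edges by weight, then run Kruskal:
3 8 (2): add — endpoints in different components.
1 2 (5): add — endpoints in different components.
3 6 (5): add — endpoints in different components.
6 8 (6): skip — 6 and 8 already connected.
1 5 (7): add — endpoints in different components.
4 5 (8): add — endpoints in different components.
4 6 (9): add — endpoints in different components.
7 8 (10): add — endpoints in different components.
MST edges: 3 8, 1 2, 3 6, 1 5, 4 5, 4 6, 7 8; total weight 2+5+5+7+8+9+10 = 46.

46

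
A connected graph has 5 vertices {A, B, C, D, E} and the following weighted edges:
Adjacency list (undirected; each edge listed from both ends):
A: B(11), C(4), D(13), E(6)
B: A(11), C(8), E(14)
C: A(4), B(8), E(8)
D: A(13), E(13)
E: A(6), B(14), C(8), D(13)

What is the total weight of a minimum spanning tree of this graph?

31

Prim's algorithm from E:
Step 1: frontier [A–E 6, C–E 8, D–E 13, B–E 14] → take A–E (6); add A.
Step 2: frontier [A–C 4, A–B 11, A–D 13, C–E 8, D–E 13, B–E 14] → take A–C (4); add C.
Step 3: frontier [A–B 11, A–D 13, B–C 8, D–E 13, B–E 14] → take B–C (8); add B.
Step 4: frontier [A–D 13, D–E 13] → take A–D (13); add D.
MST edges: A–E, A–C, B–C, A–D; total weight 6+4+8+13 = 31.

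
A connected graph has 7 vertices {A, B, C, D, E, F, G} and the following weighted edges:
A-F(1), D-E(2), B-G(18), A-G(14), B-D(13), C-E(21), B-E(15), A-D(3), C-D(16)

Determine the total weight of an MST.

Prim's algorithm from D:
Step 1: cheapest edge leaving the tree is D-E (2); add E.
Step 2: cheapest edge leaving the tree is A-D (3); add A.
Step 3: cheapest edge leaving the tree is A-F (1); add F.
Step 4: cheapest edge leaving the tree is B-D (13); add B.
Step 5: cheapest edge leaving the tree is A-G (14); add G.
Step 6: cheapest edge leaving the tree is C-D (16); add C.
MST edges: D-E, A-D, A-F, B-D, A-G, C-D; total weight 2+3+1+13+14+16 = 49.

49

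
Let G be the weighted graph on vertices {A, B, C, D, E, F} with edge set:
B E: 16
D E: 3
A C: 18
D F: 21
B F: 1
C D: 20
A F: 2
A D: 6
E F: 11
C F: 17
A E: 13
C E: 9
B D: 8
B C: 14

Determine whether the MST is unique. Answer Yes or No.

Kruskal's algorithm — process edges by increasing weight (ties by edge label):
B F (1): add. Components now {A} {B,F} {C} {D} {E}
A F (2): add. Components now {A,B,F} {C} {D} {E}
D E (3): add. Components now {A,B,F} {C} {D,E}
A D (6): add. Components now {A,B,D,E,F} {C}
B D (8): skip — B and D already connected.
C E (9): add. Components now {A,B,C,D,E,F}
Every non-tree edge has weight strictly greater than the heaviest edge on the tree path between its endpoints, so the MST is unique.

Yes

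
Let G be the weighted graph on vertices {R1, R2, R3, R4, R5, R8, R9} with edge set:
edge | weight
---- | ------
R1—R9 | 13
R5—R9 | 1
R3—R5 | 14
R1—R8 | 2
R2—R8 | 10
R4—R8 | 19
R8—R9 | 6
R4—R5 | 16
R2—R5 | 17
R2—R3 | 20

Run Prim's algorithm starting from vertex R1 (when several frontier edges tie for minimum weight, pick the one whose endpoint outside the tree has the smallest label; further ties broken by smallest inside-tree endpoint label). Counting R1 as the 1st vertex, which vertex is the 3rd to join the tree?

Grow the tree from R1 using Prim:
Step 1: frontier [R1—R8 2, R1—R9 13] → take R1—R8 (2); add R8.
Step 2: frontier [R1—R9 13, R8—R9 6, R2—R8 10, R4—R8 19] → take R8—R9 (6); add R9.
Step 3: frontier [R2—R8 10, R4—R8 19, R5—R9 1] → take R5—R9 (1); add R5.
Step 4: frontier [R3—R5 14, R4—R5 16, R2—R5 17, R2—R8 10, R4—R8 19] → take R2—R8 (10); add R2.
Step 5: frontier [R2—R3 20, R3—R5 14, R4—R5 16, R4—R8 19] → take R3—R5 (14); add R3.
Step 6: frontier [R4—R5 16, R4—R8 19] → take R4—R5 (16); add R4.
Vertex order: R1, R8, R9, R5, R2, R3, R4. The 3rd vertex is R9.

R9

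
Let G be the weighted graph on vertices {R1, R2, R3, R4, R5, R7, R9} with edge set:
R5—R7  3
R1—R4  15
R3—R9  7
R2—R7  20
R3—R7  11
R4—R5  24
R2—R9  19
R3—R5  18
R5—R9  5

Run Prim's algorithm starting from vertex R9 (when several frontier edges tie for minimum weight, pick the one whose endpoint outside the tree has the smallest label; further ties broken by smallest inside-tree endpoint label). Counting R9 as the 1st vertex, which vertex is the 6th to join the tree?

R4

Prim, starting at R9.
Step 1: cheapest edge leaving the tree is R5—R9 (5); add R5.
Step 2: cheapest edge leaving the tree is R5—R7 (3); add R7.
Step 3: cheapest edge leaving the tree is R3—R9 (7); add R3.
Step 4: cheapest edge leaving the tree is R2—R9 (19); add R2.
Step 5: cheapest edge leaving the tree is R4—R5 (24); add R4.
Step 6: cheapest edge leaving the tree is R1—R4 (15); add R1.
Vertex order: R9, R5, R7, R3, R2, R4, R1. The 6th vertex is R4.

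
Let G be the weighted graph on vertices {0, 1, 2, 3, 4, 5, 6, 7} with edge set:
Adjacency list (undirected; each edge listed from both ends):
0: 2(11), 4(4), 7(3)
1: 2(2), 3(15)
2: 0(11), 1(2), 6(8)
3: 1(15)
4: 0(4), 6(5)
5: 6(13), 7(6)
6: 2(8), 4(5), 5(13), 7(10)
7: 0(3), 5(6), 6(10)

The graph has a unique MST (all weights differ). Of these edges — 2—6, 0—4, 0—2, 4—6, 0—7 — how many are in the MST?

Kruskal's algorithm — process edges by increasing weight (ties by edge label):
1—2 (2): add — endpoints in different components.
0—7 (3): add — endpoints in different components.
0—4 (4): add — endpoints in different components.
4—6 (5): add — endpoints in different components.
5—7 (6): add — endpoints in different components.
2—6 (8): add — endpoints in different components.
6—7 (10): skip — 6 and 7 already connected.
0—2 (11): skip — 0 and 2 already connected.
5—6 (13): skip — 5 and 6 already connected.
1—3 (15): add — endpoints in different components.
MST edge set: {1—2, 0—7, 0—4, 4—6, 5—7, 2—6, 1—3}.
Of the listed edges, {2—6, 0—4, 4—6, 0—7} are in the MST → 4.

4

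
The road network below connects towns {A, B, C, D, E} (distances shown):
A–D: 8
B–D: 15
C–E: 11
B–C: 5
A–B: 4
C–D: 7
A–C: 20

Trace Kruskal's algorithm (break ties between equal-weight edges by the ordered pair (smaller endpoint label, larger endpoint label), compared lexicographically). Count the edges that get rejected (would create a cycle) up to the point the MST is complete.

1

Kruskal's algorithm — process edges by increasing weight (ties by edge label):
A–B (4): add. Components now {A,B} {C} {D} {E}
B–C (5): add. Components now {A,B,C} {D} {E}
C–D (7): add. Components now {A,B,C,D} {E}
A–D (8): skip — A and D already connected.
C–E (11): add. Components now {A,B,C,D,E}
Edges rejected before the tree was complete: 1.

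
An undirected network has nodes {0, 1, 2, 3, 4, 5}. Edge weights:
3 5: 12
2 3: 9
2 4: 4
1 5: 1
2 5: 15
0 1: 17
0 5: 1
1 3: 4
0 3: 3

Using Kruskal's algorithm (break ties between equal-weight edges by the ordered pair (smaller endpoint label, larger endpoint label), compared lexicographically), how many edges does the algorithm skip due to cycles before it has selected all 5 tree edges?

Kruskal's algorithm — process edges by increasing weight (ties by edge label):
0 5 (1): add — endpoints in different components.
1 5 (1): add — endpoints in different components.
0 3 (3): add — endpoints in different components.
1 3 (4): skip — 1 and 3 already connected.
2 4 (4): add — endpoints in different components.
2 3 (9): add — endpoints in different components.
Edges rejected before the tree was complete: 1.

1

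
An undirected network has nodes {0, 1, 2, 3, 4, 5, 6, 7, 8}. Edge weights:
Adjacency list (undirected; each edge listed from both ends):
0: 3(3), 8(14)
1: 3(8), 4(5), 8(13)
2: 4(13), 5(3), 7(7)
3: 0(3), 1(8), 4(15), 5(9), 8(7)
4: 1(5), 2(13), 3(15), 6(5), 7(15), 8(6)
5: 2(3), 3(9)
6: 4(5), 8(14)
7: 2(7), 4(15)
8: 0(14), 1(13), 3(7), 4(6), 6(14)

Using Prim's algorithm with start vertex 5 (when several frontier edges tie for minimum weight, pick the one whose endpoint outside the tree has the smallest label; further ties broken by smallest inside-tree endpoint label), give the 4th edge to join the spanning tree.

Prim's algorithm from 5:
Step 1: cheapest edge leaving the tree is 2-5 (3); add 2.
Step 2: cheapest edge leaving the tree is 2-7 (7); add 7.
Step 3: cheapest edge leaving the tree is 3-5 (9); add 3.
Step 4: cheapest edge leaving the tree is 0-3 (3); add 0.
Step 5: cheapest edge leaving the tree is 3-8 (7); add 8.
Step 6: cheapest edge leaving the tree is 4-8 (6); add 4.
Step 7: cheapest edge leaving the tree is 1-4 (5); add 1.
Step 8: cheapest edge leaving the tree is 4-6 (5); add 6.
The 4th edge added is 0-3.

0-3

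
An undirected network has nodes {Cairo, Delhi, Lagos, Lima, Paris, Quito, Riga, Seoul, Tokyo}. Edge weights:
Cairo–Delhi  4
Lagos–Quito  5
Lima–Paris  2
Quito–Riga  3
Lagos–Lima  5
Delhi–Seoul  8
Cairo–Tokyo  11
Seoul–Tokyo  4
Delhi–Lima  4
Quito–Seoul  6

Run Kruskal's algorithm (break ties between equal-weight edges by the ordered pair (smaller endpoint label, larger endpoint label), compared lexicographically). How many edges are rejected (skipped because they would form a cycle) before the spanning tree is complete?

0

Sort edges by weight, then run Kruskal:
Lima–Paris (2): add — endpoints in different components.
Quito–Riga (3): add — endpoints in different components.
Cairo–Delhi (4): add — endpoints in different components.
Delhi–Lima (4): add — endpoints in different components.
Seoul–Tokyo (4): add — endpoints in different components.
Lagos–Lima (5): add — endpoints in different components.
Lagos–Quito (5): add — endpoints in different components.
Quito–Seoul (6): add — endpoints in different components.
Edges rejected before the tree was complete: 0.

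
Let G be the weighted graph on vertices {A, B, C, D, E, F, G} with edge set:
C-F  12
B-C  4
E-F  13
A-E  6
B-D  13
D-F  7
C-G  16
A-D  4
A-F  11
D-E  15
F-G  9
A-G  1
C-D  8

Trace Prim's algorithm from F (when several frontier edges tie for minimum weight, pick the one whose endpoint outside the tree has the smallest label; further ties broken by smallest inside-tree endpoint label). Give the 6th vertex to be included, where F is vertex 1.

Prim, starting at F.
Step 1: frontier [D-F 7, F-G 9, A-F 11, C-F 12, E-F 13] → take D-F (7); add D.
Step 2: frontier [A-D 4, C-D 8, B-D 13, D-E 15, F-G 9, A-F 11, C-F 12, E-F 13] → take A-D (4); add A.
Step 3: frontier [A-G 1, A-E 6, C-D 8, B-D 13, D-E 15, F-G 9, C-F 12, E-F 13] → take A-G (1); add G.
Step 4: frontier [A-E 6, C-D 8, B-D 13, D-E 15, C-F 12, E-F 13, C-G 16] → take A-E (6); add E.
Step 5: frontier [C-D 8, B-D 13, C-F 12, C-G 16] → take C-D (8); add C.
Step 6: frontier [B-C 4, B-D 13] → take B-C (4); add B.
Vertex order: F, D, A, G, E, C, B. The 6th vertex is C.

C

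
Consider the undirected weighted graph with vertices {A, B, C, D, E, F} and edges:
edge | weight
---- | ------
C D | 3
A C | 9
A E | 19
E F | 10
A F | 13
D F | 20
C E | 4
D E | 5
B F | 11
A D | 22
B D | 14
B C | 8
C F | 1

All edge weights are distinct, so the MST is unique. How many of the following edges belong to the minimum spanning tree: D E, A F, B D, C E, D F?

1

Kruskal: consider edges lightest-first.
C F (1): add — endpoints in different components.
C D (3): add — endpoints in different components.
C E (4): add — endpoints in different components.
D E (5): skip — D and E already connected.
B C (8): add — endpoints in different components.
A C (9): add — endpoints in different components.
MST edge set: {C F, C D, C E, B C, A C}.
Of the listed edges, {C E} are in the MST → 1.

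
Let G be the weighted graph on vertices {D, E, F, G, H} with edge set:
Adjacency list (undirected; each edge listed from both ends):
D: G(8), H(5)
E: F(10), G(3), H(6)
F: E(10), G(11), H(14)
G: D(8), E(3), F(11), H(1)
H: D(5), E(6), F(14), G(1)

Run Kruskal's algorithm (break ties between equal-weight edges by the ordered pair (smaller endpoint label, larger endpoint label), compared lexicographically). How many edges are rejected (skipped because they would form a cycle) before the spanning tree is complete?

Sort edges by weight, then run Kruskal:
G–H (1): add — endpoints in different components.
E–G (3): add — endpoints in different components.
D–H (5): add — endpoints in different components.
E–H (6): skip — E and H already connected.
D–G (8): skip — D and G already connected.
E–F (10): add — endpoints in different components.
Edges rejected before the tree was complete: 2.

2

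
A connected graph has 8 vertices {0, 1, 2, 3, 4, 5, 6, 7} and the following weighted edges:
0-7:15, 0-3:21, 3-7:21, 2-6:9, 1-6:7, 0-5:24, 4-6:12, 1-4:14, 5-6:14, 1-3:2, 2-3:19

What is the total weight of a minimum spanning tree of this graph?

Kruskal: consider edges lightest-first.
1-3 (2): add — endpoints in different components.
1-6 (7): add — endpoints in different components.
2-6 (9): add — endpoints in different components.
4-6 (12): add — endpoints in different components.
1-4 (14): skip — 1 and 4 already connected.
5-6 (14): add — endpoints in different components.
0-7 (15): add — endpoints in different components.
2-3 (19): skip — 2 and 3 already connected.
0-3 (21): add — endpoints in different components.
MST edges: 1-3, 1-6, 2-6, 4-6, 5-6, 0-7, 0-3; total weight 2+7+9+12+14+15+21 = 80.

80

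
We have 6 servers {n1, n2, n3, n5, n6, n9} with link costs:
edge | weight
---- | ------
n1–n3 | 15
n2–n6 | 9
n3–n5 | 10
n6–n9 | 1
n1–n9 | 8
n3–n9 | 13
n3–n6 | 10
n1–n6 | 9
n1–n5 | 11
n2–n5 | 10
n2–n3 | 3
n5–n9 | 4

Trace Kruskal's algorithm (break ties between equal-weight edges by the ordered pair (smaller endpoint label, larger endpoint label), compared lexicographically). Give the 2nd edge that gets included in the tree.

Kruskal: consider edges lightest-first.
n6–n9 (1): add. Components now {n6,n9} {n2} {n1} {n5} {n3}
n2–n3 (3): add. Components now {n6,n9} {n2,n3} {n1} {n5}
n5–n9 (4): add. Components now {n5,n6,n9} {n2,n3} {n1}
n1–n9 (8): add. Components now {n1,n5,n6,n9} {n2,n3}
n1–n6 (9): skip — n6 and n1 already connected.
n2–n6 (9): add. Components now {n1,n2,n3,n5,n6,n9}
The 2nd edge added is n2–n3.

n2-n3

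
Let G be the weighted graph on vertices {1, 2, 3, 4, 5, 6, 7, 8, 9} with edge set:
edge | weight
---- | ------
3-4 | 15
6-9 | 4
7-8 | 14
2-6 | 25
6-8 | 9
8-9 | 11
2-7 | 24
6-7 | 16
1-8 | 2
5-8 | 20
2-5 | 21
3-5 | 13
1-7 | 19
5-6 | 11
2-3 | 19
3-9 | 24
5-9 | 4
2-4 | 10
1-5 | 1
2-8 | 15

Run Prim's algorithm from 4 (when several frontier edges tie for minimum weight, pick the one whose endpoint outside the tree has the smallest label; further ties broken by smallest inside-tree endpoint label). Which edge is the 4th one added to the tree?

1-5

Prim, starting at 4.
Step 1: cheapest edge leaving the tree is 2-4 (10); add 2.
Step 2: cheapest edge leaving the tree is 3-4 (15); add 3.
Step 3: cheapest edge leaving the tree is 3-5 (13); add 5.
Step 4: cheapest edge leaving the tree is 1-5 (1); add 1.
Step 5: cheapest edge leaving the tree is 1-8 (2); add 8.
Step 6: cheapest edge leaving the tree is 5-9 (4); add 9.
Step 7: cheapest edge leaving the tree is 6-9 (4); add 6.
Step 8: cheapest edge leaving the tree is 7-8 (14); add 7.
The 4th edge added is 1-5.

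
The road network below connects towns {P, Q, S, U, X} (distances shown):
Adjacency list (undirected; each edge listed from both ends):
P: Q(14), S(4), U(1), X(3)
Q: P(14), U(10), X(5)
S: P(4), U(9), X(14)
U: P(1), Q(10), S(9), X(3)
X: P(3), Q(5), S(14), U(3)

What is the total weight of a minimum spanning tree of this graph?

13

Kruskal: consider edges lightest-first.
P-U (1): add. Components now {X} {Q} {P,U} {S}
P-X (3): add. Components now {P,U,X} {Q} {S}
U-X (3): skip — X and U already connected.
P-S (4): add. Components now {P,S,U,X} {Q}
Q-X (5): add. Components now {P,Q,S,U,X}
MST edges: P-U, P-X, P-S, Q-X; total weight 1+3+4+5 = 13.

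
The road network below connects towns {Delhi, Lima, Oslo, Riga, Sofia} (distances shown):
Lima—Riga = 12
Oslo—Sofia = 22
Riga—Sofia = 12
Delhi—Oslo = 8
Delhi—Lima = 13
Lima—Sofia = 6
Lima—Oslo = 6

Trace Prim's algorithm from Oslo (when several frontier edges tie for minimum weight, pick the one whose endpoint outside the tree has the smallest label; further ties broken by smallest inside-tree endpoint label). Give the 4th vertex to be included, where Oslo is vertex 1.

Delhi

Grow the tree from Oslo using Prim:
Step 1: frontier [Lima—Oslo 6, Delhi—Oslo 8, Oslo—Sofia 22] → take Lima—Oslo (6); add Lima.
Step 2: frontier [Lima—Sofia 6, Lima—Riga 12, Delhi—Lima 13, Delhi—Oslo 8, Oslo—Sofia 22] → take Lima—Sofia (6); add Sofia.
Step 3: frontier [Lima—Riga 12, Delhi—Lima 13, Delhi—Oslo 8, Riga—Sofia 12] → take Delhi—Oslo (8); add Delhi.
Step 4: frontier [Lima—Riga 12, Riga—Sofia 12] → take Lima—Riga (12); add Riga.
Vertex order: Oslo, Lima, Sofia, Delhi, Riga. The 4th vertex is Delhi.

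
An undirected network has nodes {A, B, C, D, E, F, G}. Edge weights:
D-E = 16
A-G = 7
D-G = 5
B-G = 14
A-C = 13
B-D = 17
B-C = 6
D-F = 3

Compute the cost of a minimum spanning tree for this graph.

Sort edges by weight, then run Kruskal:
D-F (3): add — endpoints in different components.
D-G (5): add — endpoints in different components.
B-C (6): add — endpoints in different components.
A-G (7): add — endpoints in different components.
A-C (13): add — endpoints in different components.
B-G (14): skip — B and G already connected.
D-E (16): add — endpoints in different components.
MST edges: D-F, D-G, B-C, A-G, A-C, D-E; total weight 3+5+6+7+13+16 = 50.

50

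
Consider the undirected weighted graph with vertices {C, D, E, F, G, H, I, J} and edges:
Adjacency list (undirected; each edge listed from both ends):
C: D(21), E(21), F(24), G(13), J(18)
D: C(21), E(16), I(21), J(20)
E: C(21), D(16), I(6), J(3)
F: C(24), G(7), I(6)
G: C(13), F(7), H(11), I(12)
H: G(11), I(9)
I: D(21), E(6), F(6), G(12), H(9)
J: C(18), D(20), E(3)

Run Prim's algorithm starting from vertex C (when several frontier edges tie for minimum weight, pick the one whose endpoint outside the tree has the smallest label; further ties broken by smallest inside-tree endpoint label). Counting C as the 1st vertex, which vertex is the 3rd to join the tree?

Prim's algorithm from C:
Step 1: cheapest edge leaving the tree is C G (13); add G.
Step 2: cheapest edge leaving the tree is F G (7); add F.
Step 3: cheapest edge leaving the tree is F I (6); add I.
Step 4: cheapest edge leaving the tree is E I (6); add E.
Step 5: cheapest edge leaving the tree is E J (3); add J.
Step 6: cheapest edge leaving the tree is H I (9); add H.
Step 7: cheapest edge leaving the tree is D E (16); add D.
Vertex order: C, G, F, I, E, J, H, D. The 3rd vertex is F.

F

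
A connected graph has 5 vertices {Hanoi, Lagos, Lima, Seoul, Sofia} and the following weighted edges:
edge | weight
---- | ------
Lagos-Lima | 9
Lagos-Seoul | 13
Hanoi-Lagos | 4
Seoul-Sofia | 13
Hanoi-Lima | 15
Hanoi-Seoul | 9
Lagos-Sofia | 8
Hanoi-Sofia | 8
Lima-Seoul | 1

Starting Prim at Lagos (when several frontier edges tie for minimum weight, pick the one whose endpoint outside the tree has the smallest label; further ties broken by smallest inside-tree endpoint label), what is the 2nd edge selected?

Hanoi-Sofia

Prim's algorithm from Lagos:
Step 1: cheapest edge leaving the tree is Hanoi-Lagos (4); add Hanoi.
Step 2: cheapest edge leaving the tree is Hanoi-Sofia (8); add Sofia.
Step 3: cheapest edge leaving the tree is Lagos-Lima (9); add Lima.
Step 4: cheapest edge leaving the tree is Lima-Seoul (1); add Seoul.
The 2nd edge added is Hanoi-Sofia.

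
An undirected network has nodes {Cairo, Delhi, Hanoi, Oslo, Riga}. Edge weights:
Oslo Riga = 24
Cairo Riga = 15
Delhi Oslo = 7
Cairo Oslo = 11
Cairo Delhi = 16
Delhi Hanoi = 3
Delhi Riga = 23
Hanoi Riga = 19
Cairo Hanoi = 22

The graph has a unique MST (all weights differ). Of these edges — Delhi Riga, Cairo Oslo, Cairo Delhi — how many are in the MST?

Sort edges by weight, then run Kruskal:
Delhi Hanoi (3): add — endpoints in different components.
Delhi Oslo (7): add — endpoints in different components.
Cairo Oslo (11): add — endpoints in different components.
Cairo Riga (15): add — endpoints in different components.
MST edge set: {Delhi Hanoi, Delhi Oslo, Cairo Oslo, Cairo Riga}.
Of the listed edges, {Cairo Oslo} are in the MST → 1.

1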